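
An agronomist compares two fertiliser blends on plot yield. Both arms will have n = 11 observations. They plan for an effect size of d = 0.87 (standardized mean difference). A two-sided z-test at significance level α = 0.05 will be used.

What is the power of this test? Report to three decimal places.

Noncentrality parameter: δ = d·√(n/2) = 0.87 × √(11/2) = 2.0403
Two-sided α = 0.05 → critical value z_{0.025} = 1.960.
Power = Φ(δ − 1.960) + Φ(−δ − 1.960) = Φ(0.080) + Φ(-4.000) = 0.5320 + 0.0000 = 0.5321.

Power ≈ 0.532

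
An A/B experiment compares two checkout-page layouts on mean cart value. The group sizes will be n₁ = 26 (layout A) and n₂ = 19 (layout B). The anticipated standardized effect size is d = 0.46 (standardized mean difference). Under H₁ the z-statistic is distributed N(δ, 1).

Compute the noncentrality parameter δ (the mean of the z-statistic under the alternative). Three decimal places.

δ = d / √(1/n₁ + 1/n₂) = 0.46 / √(1/26 + 1/19) = 1.5241

δ ≈ 1.524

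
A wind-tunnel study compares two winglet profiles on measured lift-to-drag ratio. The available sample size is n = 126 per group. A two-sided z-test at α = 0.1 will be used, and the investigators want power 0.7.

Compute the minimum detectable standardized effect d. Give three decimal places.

Required noncentrality: δ = z_{0.05} + z_{0.30} = 1.645 + 0.524 = 2.169.
(Lower-tail contribution to power is negligible for δ > 0.)
δ = d·√(n/2) ⇒ d = δ/√(n/2) = 2.169/√(126/2) = 0.2733.

d ≈ 0.273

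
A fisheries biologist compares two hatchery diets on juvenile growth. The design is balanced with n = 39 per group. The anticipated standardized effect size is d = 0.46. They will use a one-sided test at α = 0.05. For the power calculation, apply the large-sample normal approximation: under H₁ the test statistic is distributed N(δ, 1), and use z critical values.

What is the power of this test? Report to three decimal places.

Noncentrality parameter: δ = d·√(n/2) = 0.46 × √(39/2) = 2.0313
Critical value for a one-sided test at α = 0.05: z_α = 1.645.
Power = Φ(δ − 1.645) = Φ(0.386) = 0.6504.

Power ≈ 0.650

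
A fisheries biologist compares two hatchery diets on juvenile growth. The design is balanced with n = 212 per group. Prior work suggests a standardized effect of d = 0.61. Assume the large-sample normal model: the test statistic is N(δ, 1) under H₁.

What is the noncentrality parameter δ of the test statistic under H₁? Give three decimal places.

δ ≈ 6.280

The noncentrality parameter scales effect size by the design's sample-size factor: δ = d·√(n/2) = 0.61 × √(212/2) = 6.2803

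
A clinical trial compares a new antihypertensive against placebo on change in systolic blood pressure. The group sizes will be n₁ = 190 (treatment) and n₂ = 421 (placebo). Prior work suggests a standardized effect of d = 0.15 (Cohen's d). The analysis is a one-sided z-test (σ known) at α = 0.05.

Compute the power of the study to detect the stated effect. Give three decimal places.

Power ≈ 0.528

Noncentrality parameter: δ = d / √(1/n₁ + 1/n₂) = 0.15 / √(1/190 + 1/421) = 1.7163
One-sided α = 0.05 → critical value z_{0.05} = 1.645.
Power = Φ(δ − 1.645) = Φ(0.071) = 0.5285.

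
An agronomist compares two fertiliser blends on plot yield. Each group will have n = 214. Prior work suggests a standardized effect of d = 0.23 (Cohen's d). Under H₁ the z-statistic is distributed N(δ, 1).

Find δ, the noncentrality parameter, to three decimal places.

δ ≈ 2.379

The noncentrality parameter scales effect size by the design's sample-size factor: δ = d·√(n/2) = 0.23 × √(214/2) = 2.3791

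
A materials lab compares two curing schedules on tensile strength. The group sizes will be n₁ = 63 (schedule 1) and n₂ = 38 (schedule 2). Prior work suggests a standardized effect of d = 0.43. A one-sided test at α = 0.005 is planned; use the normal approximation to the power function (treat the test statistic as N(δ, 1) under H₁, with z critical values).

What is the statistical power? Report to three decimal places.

Noncentrality parameter: δ = d / √(1/n₁ + 1/n₂) = 0.43 / √(1/63 + 1/38) = 2.0935
One-sided α = 0.005 → critical value z_{0.005} = 2.576.
Power = P(Z > 2.576 − δ) = Φ(-0.482) = 0.3148.

Power ≈ 0.315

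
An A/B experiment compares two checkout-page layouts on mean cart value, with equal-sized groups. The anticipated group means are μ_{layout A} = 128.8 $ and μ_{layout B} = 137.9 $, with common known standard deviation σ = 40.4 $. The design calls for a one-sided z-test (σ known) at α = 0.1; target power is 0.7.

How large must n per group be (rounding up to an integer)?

Standardized effect: d = |μ_{layout A} − μ_{layout B}| / σ = |128.8 − 137.9| / 40.4 = 0.2252
For power 0.7 need Φ(δ − z_{0.1}) = 0.7, so δ = z_{0.1} + z_{0.30} = 1.282 + 0.524 = 1.806.
δ = d·√(n/2) ⇒ n = 2(δ/d)² = 2 × (1.806 / 0.2252)² = 128.56.
Rounding up, n = 129 per group.

n = 129 per group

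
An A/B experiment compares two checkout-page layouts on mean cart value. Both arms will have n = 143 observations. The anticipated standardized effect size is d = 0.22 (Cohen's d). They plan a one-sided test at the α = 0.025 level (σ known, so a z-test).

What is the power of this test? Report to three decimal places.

Noncentrality parameter: λ = d·√(n/2) = 0.22 × √(143/2) = 1.8603
Critical value for a one-sided test at α = 0.025: z_α = 1.960.
Power = P(Z > 1.960 − λ) = Φ(-0.100) = 0.4603.

Power ≈ 0.460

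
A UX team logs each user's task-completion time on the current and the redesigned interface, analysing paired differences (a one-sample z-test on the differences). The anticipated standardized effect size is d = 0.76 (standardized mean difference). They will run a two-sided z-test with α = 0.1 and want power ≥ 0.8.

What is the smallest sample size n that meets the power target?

For power 0.8 need Φ(δ − z_{0.05}) = 0.8, so δ = z_{0.05} + z_{0.20} = 1.645 + 0.842 = 2.486.
(For δ > 0 the lower-tail rejection region contributes negligibly to power, so the one-term inversion is standard.)
δ = d·√n ⇒ n = (δ/d)² = (2.486 / 0.76)² = 10.70.
Rounding up, n = 11.

n = 11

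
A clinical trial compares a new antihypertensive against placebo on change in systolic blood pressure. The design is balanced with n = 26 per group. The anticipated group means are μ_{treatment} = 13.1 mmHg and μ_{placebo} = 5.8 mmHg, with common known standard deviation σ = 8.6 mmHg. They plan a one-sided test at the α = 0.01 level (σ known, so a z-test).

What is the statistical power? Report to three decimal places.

Standardized effect: d = |μ_{treatment} − μ_{placebo}| / σ = |13.1 − 5.8| / 8.6 = 0.8488
Noncentrality parameter: δ = d·√(n/2) = 0.8488 × √(26/2) = 3.0605
One-sided α = 0.01 → critical value z_{0.01} = 2.326.
Power = Φ(δ − 2.326) = Φ(0.734) = 0.7686.

Power ≈ 0.769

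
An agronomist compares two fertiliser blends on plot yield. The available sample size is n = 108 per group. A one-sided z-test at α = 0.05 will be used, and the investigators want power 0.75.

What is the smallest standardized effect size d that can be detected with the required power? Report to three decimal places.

Required noncentrality: δ = z_{0.05} + z_{0.25} = 1.645 + 0.674 = 2.319.
δ = d·√(n/2) ⇒ d = δ/√(n/2) = 2.319/√(108/2) = 0.3156.

d ≈ 0.316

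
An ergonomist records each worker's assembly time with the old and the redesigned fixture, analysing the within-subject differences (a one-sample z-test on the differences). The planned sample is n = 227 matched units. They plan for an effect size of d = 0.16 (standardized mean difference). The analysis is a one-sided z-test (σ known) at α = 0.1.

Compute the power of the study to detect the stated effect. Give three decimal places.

Power ≈ 0.871

Noncentrality parameter: δ = d·√n = 0.16 × √227 = 2.4106
One-sided α = 0.1 → critical value z_{0.1} = 1.282.
Power = P(Z > 1.282 − δ) = Φ(1.129) = 0.8706.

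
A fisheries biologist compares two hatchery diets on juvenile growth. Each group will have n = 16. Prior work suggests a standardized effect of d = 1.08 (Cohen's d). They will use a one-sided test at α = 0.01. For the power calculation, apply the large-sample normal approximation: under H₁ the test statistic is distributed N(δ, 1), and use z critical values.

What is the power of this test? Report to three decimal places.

Power ≈ 0.767

Noncentrality parameter: δ = d·√(n/2) = 1.08 × √(16/2) = 3.0547
Critical value for a one-sided test at α = 0.01: z_α = 2.326.
Power = Φ(δ − 2.326) = Φ(0.728) = 0.7668.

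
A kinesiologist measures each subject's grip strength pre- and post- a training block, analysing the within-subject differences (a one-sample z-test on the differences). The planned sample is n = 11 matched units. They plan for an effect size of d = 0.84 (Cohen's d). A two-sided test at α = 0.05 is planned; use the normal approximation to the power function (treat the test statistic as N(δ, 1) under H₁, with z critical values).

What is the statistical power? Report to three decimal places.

Power ≈ 0.796

Noncentrality parameter: δ = d·√n = 0.84 × √11 = 2.7860
Critical value for a two-sided test at α = 0.05: z_{α/2} = 1.960.
Power = Φ(δ − 1.960) + Φ(−δ − 1.960) = Φ(0.826) + Φ(-4.746) = 0.7956 + 0.0000 = 0.7956.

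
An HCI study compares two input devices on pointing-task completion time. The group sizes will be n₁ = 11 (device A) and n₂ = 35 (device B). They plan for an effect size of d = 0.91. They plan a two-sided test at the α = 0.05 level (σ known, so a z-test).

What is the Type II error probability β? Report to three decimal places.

Noncentrality parameter: δ = d / √(1/n₁ + 1/n₂) = 0.91 / √(1/11 + 1/35) = 2.6326
Critical value for a two-sided test at α = 0.05: z_{α/2} = 1.960.
Power = Φ(δ − 1.960) + Φ(−δ − 1.960) = Φ(0.673) + Φ(-4.593) = 0.7494 + 0.0000 = 0.7494.
Type II error: β = 1 − power = 1 − 0.7494 = 0.2506.

β ≈ 0.251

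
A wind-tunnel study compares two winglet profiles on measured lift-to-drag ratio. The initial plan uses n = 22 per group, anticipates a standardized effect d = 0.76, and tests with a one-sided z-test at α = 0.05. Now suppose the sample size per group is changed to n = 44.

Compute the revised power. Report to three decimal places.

Power ≈ 0.973

With n = 44 per group: δ = d·√(n/2) = 0.76 × √(44/2) = 3.5647. Critical value z_{0.05} = 1.645.
Revised power = Φ(δ − 1.645) = Φ(1.920) = 0.9726.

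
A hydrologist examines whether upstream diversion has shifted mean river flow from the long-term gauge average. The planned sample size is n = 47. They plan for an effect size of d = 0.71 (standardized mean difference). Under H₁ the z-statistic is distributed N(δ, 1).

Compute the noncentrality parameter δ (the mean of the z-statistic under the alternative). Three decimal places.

δ ≈ 4.868

δ = d·√n = 0.71 × √47 = 4.8675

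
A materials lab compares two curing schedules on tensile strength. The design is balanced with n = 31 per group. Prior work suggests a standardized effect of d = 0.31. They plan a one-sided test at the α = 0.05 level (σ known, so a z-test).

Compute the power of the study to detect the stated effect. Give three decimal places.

Power ≈ 0.336

Noncentrality parameter: δ = d·√(n/2) = 0.31 × √(31/2) = 1.2205
One-sided α = 0.05 → critical value z_{0.05} = 1.645.
Power = Φ(δ − 1.645) = Φ(-0.424) = 0.3356.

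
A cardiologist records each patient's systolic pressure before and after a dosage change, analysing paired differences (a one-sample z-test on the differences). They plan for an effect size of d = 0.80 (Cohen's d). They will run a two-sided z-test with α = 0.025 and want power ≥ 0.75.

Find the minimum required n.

For power 0.75 need Φ(δ − z_{0.0125}) = 0.75, so δ = z_{0.0125} + z_{0.25} = 2.241 + 0.674 = 2.916.
(For δ > 0 the lower-tail rejection region contributes negligibly to power, so the one-term inversion is standard.)
δ = d·√n ⇒ n = (δ/d)² = (2.916 / 0.80)² = 13.29.
Round up to the next whole unit.

n = 14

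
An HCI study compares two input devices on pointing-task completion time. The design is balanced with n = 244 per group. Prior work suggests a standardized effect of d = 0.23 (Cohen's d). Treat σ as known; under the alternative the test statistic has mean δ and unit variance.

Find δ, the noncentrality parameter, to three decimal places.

δ ≈ 2.540

δ = d·√(n/2) = 0.23 × √(244/2) = 2.5404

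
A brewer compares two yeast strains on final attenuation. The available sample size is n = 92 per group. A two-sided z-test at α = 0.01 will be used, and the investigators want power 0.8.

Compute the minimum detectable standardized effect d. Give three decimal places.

Required noncentrality: δ = z_{0.005} + z_{0.20} = 2.576 + 0.842 = 3.417.
(The second rejection-region term Φ(−δ − z_{α/2}) is negligible and dropped.)
δ = d·√(n/2) ⇒ d = δ/√(n/2) = 3.417/√(92/2) = 0.5039.

d ≈ 0.504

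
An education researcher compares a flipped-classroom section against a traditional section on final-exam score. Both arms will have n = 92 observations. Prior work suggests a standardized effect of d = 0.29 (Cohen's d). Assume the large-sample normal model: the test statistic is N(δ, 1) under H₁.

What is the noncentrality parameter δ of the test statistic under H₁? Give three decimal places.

δ ≈ 1.967

The noncentrality parameter scales effect size by the design's sample-size factor: δ = d·√(n/2) = 0.29 × √(92/2) = 1.9669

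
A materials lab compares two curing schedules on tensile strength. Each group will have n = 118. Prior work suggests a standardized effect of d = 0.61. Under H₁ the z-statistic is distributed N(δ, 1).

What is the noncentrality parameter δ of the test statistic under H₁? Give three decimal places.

δ ≈ 4.685

δ = d·√(n/2) = 0.61 × √(118/2) = 4.6855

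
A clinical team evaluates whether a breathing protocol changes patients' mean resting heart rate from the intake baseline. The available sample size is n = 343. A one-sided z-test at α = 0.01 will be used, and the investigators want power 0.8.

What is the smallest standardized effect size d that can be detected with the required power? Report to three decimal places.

Required noncentrality: δ = z_{0.01} + z_{0.20} = 2.326 + 0.842 = 3.168.
δ = d·√n ⇒ d = δ/√n = 3.168/√343 = 0.1711.

d ≈ 0.171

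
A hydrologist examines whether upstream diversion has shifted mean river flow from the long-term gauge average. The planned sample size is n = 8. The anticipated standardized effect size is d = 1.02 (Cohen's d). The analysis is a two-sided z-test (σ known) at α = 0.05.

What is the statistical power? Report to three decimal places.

Noncentrality parameter: λ = d·√n = 1.02 × √8 = 2.8850
Critical value for a two-sided test at α = 0.05: z_{α/2} = 1.960.
Power = Φ(λ − 1.960) + Φ(−λ − 1.960) = Φ(0.925) + Φ(-4.845) = 0.8225 + 0.0000 = 0.8225.

Power ≈ 0.823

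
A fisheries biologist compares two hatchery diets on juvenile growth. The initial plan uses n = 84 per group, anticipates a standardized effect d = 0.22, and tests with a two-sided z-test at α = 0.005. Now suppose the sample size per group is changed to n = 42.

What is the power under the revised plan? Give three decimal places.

With n = 42 per group: δ = d·√(n/2) = 0.22 × √(42/2) = 1.0082. Critical value z_{0.0025} = 2.807.
Revised power = Φ(δ − 2.807) + Φ(−δ − 2.807) = Φ(-1.799) + Φ(-3.815) = 0.0360 + 0.0001 = 0.0361.

Power ≈ 0.036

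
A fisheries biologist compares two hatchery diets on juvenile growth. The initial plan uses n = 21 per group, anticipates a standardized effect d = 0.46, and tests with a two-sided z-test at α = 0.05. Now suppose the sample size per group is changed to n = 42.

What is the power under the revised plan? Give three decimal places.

Power ≈ 0.559

With n = 42 per group: δ = d·√(n/2) = 0.46 × √(42/2) = 2.1080. Critical value z_{0.025} = 1.960.
Revised power = Φ(δ − 1.960) + Φ(−δ − 1.960) = Φ(0.148) + Φ(-4.068) = 0.5588 + 0.0000 = 0.5589.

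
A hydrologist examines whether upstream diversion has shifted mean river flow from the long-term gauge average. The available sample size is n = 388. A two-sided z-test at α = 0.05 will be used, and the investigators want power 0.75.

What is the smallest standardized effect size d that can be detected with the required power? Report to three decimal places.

d ≈ 0.134

Required noncentrality: δ = z_{0.025} + z_{0.25} = 1.960 + 0.674 = 2.634.
(The second rejection-region term Φ(−δ − z_{α/2}) is negligible and dropped.)
δ = d·√n ⇒ d = δ/√n = 2.634/√388 = 0.1337.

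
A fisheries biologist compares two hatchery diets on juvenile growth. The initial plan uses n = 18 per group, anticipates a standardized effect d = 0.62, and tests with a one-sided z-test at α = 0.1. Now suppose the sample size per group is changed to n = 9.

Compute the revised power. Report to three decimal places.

With n = 9 per group: δ = d·√(n/2) = 0.62 × √(9/2) = 1.3152. Critical value z_{0.1} = 1.282.
Revised power = P(Z > 1.282 − δ) = Φ(0.034) = 0.5134.

Power ≈ 0.513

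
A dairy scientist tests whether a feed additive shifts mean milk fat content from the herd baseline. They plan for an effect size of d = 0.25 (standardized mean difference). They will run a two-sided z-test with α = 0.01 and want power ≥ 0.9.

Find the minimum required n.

For power 0.9 need Φ(δ − z_{0.005}) = 0.9, so δ = z_{0.005} + z_{0.10} = 2.576 + 1.282 = 3.857.
(Ignoring the negligible lower-tail rejection probability gives the usual closed-form inversion.)
δ = d·√n ⇒ n = (δ/d)² = (3.857 / 0.25)² = 238.07.
Rounding up, n = 239.

n = 239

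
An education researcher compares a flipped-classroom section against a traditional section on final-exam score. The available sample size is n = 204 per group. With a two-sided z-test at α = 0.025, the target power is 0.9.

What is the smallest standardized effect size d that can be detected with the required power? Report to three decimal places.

Required noncentrality: δ = z_{0.0125} + z_{0.10} = 2.241 + 1.282 = 3.523.
(Lower-tail contribution to power is negligible for δ > 0.)
δ = d·√(n/2) ⇒ d = δ/√(n/2) = 3.523/√(204/2) = 0.3488.

d ≈ 0.349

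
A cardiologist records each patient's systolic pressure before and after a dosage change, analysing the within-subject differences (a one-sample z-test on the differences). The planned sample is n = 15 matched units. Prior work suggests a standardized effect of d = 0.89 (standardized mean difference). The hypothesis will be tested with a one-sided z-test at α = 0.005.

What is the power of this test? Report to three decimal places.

Power ≈ 0.808

Noncentrality parameter: δ = d·√n = 0.89 × √15 = 3.4470
One-sided α = 0.005 → critical value z_{0.005} = 2.576.
Power = Φ(δ − 2.576) = Φ(0.871) = 0.8082.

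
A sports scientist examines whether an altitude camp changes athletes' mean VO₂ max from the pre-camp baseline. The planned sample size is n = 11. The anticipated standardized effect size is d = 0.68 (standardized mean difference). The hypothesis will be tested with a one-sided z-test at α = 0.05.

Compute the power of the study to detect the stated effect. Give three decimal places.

Power ≈ 0.729

Noncentrality parameter: δ = d·√n = 0.68 × √11 = 2.2553
One-sided α = 0.05 → critical value z_{0.05} = 1.645.
Power = P(Z > 1.645 − δ) = Φ(0.610) = 0.7292.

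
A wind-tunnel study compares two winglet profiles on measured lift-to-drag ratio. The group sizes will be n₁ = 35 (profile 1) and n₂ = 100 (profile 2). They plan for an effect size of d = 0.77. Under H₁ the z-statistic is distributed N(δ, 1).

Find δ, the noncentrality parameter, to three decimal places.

The noncentrality parameter scales effect size by the design's sample-size factor: δ = d / √(1/n₁ + 1/n₂) = 0.77 / √(1/35 + 1/100) = 3.9206

δ ≈ 3.921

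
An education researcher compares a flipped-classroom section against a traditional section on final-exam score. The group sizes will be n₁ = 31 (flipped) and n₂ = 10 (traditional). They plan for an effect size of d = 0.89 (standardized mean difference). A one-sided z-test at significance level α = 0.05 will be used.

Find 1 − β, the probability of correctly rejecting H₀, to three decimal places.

Power ≈ 0.789

Noncentrality parameter: λ = d / √(1/n₁ + 1/n₂) = 0.89 / √(1/31 + 1/10) = 2.4473
One-sided α = 0.05 → critical value z_{0.05} = 1.645.
Power = Φ(λ − 1.645) = Φ(0.802) = 0.7888.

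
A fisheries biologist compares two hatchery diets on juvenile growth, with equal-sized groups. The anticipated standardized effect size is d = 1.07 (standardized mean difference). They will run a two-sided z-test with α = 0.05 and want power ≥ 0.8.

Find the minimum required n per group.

n = 14 per group

For power 0.8 need Φ(δ − z_{0.025}) = 0.8, so δ = z_{0.025} + z_{0.20} = 1.960 + 0.842 = 2.802.
(For δ > 0 the lower-tail rejection region contributes negligibly to power, so the one-term inversion is standard.)
δ = d·√(n/2) ⇒ n = 2(δ/d)² = 2 × (2.802 / 1.07)² = 13.71.
Rounding up, n = 14 per group.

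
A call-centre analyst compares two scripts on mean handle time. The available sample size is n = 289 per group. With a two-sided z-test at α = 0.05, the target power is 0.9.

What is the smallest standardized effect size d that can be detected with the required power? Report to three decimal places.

d ≈ 0.270

Required noncentrality: δ = z_{0.025} + z_{0.10} = 1.960 + 1.282 = 3.242.
(The second rejection-region term Φ(−δ − z_{α/2}) is negligible and dropped.)
δ = d·√(n/2) ⇒ d = δ/√(n/2) = 3.242/√(289/2) = 0.2697.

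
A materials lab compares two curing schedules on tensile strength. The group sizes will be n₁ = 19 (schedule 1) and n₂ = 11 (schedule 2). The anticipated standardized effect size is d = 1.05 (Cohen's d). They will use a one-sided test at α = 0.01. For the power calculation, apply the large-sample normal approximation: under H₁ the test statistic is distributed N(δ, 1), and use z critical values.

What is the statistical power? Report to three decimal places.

Power ≈ 0.672

Noncentrality parameter: δ = d / √(1/n₁ + 1/n₂) = 1.05 / √(1/19 + 1/11) = 2.7714
One-sided α = 0.01 → critical value z_{0.01} = 2.326.
Power = Φ(δ − 2.326) = Φ(0.445) = 0.6719.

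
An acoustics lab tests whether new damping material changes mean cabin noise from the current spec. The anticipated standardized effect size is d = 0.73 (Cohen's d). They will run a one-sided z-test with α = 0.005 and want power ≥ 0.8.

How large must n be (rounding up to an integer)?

n = 22

For power 0.8 need Φ(δ − z_{0.005}) = 0.8, so δ = z_{0.005} + z_{0.20} = 2.576 + 0.842 = 3.417.
δ = d·√n ⇒ n = (δ/d)² = (3.417 / 0.73)² = 21.92.
Round up to the next whole unit.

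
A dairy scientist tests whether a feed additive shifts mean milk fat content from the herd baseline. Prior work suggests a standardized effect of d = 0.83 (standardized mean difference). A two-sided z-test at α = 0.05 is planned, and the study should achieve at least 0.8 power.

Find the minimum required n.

For power 0.8 need Φ(δ − z_{0.025}) = 0.8, so δ = z_{0.025} + z_{0.20} = 1.960 + 0.842 = 2.802.
(The Φ(−δ − z_{α/2}) term is vanishingly small for δ > 0 and is dropped in the standard sample-size formula.)
δ = d·√n ⇒ n = (δ/d)² = (2.802 / 0.83)² = 11.39.
Rounding up, n = 12.

n = 12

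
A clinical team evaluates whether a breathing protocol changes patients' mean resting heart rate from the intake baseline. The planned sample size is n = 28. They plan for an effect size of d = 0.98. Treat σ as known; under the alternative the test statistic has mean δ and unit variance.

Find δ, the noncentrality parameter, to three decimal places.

δ = d·√n = 0.98 × √28 = 5.1857

δ ≈ 5.186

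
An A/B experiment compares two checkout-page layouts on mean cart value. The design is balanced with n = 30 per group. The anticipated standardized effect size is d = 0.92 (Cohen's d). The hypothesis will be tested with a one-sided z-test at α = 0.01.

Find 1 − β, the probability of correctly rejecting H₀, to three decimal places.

Power ≈ 0.892

Noncentrality parameter: δ = d·√(n/2) = 0.92 × √(30/2) = 3.5631
Critical value for a one-sided test at α = 0.01: z_α = 2.326.
Power = Φ(δ − 2.326) = Φ(1.237) = 0.8919.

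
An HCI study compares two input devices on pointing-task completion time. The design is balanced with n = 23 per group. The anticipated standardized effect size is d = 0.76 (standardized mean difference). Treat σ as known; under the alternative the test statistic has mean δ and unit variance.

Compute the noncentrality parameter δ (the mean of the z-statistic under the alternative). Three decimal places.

δ ≈ 2.577

δ = d·√(n/2) = 0.76 × √(23/2) = 2.5773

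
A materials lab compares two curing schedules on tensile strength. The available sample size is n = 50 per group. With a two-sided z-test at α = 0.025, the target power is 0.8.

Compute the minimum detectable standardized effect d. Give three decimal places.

Need Φ(δ − 2.241) = 0.8, so δ = 2.241 + 0.842 = 3.083.
(Lower-tail contribution to power is negligible for δ > 0.)
δ = d·√(n/2) ⇒ d = δ/√(n/2) = 3.083/√(50/2) = 0.6166.

d ≈ 0.617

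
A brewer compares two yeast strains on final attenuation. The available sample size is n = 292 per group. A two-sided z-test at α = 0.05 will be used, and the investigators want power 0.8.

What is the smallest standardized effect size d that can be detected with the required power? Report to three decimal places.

d ≈ 0.232

Need Φ(δ − 1.960) = 0.8, so δ = 1.960 + 0.842 = 2.802.
(Lower-tail contribution to power is negligible for δ > 0.)
δ = d·√(n/2) ⇒ d = δ/√(n/2) = 2.802/√(292/2) = 0.2319.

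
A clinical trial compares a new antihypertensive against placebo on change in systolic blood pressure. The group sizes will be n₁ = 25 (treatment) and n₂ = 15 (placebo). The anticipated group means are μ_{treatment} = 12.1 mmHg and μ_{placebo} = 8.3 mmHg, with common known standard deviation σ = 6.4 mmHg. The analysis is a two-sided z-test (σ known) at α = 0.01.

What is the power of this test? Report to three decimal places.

Power ≈ 0.224

Standardized effect: d = |μ_{treatment} − μ_{placebo}| / σ = |12.1 − 8.3| / 6.4 = 0.5937
Noncentrality parameter: λ = d / √(1/n₁ + 1/n₂) = 0.5937 / √(1/25 + 1/15) = 1.8180
Two-sided α = 0.01 → critical value z_{0.005} = 2.576.
Power = Φ(λ − 2.576) + Φ(−λ − 2.576) = Φ(-0.758) + Φ(-4.394) = 0.2243 + 0.0000 = 0.2243.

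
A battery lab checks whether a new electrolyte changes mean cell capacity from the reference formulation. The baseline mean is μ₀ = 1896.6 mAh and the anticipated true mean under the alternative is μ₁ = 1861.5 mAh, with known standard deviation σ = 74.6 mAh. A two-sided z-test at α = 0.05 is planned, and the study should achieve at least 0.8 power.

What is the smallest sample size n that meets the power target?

Standardized effect: d = |μ₁ − μ₀| / σ = |1861.5 − 1896.6| / 74.6 = 0.4705
Set Φ(δ − 1.960) = 0.8; then δ − 1.960 = Φ⁻¹(0.8) = 0.842, giving δ = 2.802.
(The Φ(−δ − z_{α/2}) term is vanishingly small for δ > 0 and is dropped in the standard sample-size formula.)
δ = d·√n ⇒ n = (δ/d)² = (2.802 / 0.4705)² = 35.45.
Round up to the next whole unit.

n = 36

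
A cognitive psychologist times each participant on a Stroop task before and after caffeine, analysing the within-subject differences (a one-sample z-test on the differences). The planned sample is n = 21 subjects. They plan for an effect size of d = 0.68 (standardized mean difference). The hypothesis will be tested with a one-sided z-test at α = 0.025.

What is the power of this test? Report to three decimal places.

Power ≈ 0.876

Noncentrality parameter: δ = d·√n = 0.68 × √21 = 3.1162
Critical value for a one-sided test at α = 0.025: z_α = 1.960.
Power = P(Z > 1.960 − δ) = Φ(1.156) = 0.8762.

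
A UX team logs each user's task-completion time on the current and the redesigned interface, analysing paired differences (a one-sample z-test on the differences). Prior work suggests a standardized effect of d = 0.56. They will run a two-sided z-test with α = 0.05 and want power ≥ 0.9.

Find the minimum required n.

n = 34

For power 0.9 need Φ(δ − z_{0.025}) = 0.9, so δ = z_{0.025} + z_{0.10} = 1.960 + 1.282 = 3.242.
(The Φ(−δ − z_{α/2}) term is vanishingly small for δ > 0 and is dropped in the standard sample-size formula.)
δ = d·√n ⇒ n = (δ/d)² = (3.242 / 0.56)² = 33.51.
Round up to the next whole unit.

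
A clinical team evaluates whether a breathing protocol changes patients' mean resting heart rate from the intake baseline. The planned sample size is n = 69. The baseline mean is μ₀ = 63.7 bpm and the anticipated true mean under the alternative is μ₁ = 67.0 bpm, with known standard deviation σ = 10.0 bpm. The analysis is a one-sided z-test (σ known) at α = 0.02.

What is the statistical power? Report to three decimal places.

Standardized effect: d = |μ₁ − μ₀| / σ = |67.0 − 63.7| / 10.0 = 0.3300
Noncentrality parameter: δ = d·√n = 0.3300 × √69 = 2.7412
One-sided α = 0.02 → critical value z_{0.02} = 2.054.
Power = P(Z > 2.054 − δ) = Φ(0.687) = 0.7541.

Power ≈ 0.754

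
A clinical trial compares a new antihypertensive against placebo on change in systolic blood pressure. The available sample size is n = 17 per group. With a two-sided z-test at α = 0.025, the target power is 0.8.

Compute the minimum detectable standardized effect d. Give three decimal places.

Required noncentrality: δ = z_{0.0125} + z_{0.20} = 2.241 + 0.842 = 3.083.
(The second rejection-region term Φ(−δ − z_{α/2}) is negligible and dropped.)
δ = d·√(n/2) ⇒ d = δ/√(n/2) = 3.083/√(17/2) = 1.0575.

d ≈ 1.057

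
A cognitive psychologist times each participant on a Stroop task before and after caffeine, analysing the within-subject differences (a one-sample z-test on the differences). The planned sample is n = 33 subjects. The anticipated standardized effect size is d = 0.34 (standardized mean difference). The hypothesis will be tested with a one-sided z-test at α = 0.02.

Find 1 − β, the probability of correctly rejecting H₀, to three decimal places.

Noncentrality parameter: δ = d·√n = 0.34 × √33 = 1.9532
Critical value for a one-sided test at α = 0.02: z_α = 2.054.
Power = Φ(δ − 2.054) = Φ(-0.101) = 0.4599.

Power ≈ 0.460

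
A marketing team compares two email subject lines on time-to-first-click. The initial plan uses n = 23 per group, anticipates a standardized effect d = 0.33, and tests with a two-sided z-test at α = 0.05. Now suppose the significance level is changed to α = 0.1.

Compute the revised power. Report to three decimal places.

δ = d·√(n/2) = 0.33 × √(23/2) = 1.1191 (unchanged). New critical value: z_{0.05} = 1.645.
Revised power = Φ(δ − 1.645) + Φ(−δ − 1.645) = Φ(-0.526) + Φ(-2.764) = 0.2995 + 0.0029 = 0.3024.

Power ≈ 0.302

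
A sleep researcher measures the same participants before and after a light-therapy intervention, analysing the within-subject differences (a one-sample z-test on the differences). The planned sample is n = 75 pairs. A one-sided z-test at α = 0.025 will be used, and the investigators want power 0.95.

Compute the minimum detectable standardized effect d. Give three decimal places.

d ≈ 0.416

Need Φ(δ − 1.960) = 0.95, so δ = 1.960 + 1.645 = 3.605.
δ = d·√n ⇒ d = δ/√n = 3.605/√75 = 0.4162.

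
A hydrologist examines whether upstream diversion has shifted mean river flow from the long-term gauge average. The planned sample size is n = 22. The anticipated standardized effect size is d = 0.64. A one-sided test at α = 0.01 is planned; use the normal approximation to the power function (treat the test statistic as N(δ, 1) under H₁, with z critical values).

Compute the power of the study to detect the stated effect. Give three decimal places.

Power ≈ 0.750

Noncentrality parameter: δ = d·√n = 0.64 × √22 = 3.0019
One-sided α = 0.01 → critical value z_{0.01} = 2.326.
Power = P(Z > 2.326 − δ) = Φ(0.676) = 0.7503.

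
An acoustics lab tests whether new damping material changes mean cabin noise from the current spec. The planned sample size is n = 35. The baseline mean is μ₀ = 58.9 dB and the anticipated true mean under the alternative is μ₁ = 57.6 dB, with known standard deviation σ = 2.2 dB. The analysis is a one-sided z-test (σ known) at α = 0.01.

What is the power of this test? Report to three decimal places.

Power ≈ 0.879

Standardized effect: d = |μ₁ − μ₀| / σ = |57.6 − 58.9| / 2.2 = 0.5909
Noncentrality parameter: δ = d·√n = 0.5909 × √35 = 3.4959
Critical value for a one-sided test at α = 0.01: z_α = 2.326.
Power = P(Z > 2.326 − δ) = Φ(1.170) = 0.8789.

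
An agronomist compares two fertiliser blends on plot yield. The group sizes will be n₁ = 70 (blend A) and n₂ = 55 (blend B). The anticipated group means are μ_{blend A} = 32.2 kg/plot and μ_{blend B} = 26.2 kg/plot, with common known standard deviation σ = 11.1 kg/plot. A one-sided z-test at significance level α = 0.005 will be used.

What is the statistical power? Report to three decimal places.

Power ≈ 0.664

Standardized effect: d = |μ_{blend A} − μ_{blend B}| / σ = |32.2 − 26.2| / 11.1 = 0.5405
Noncentrality parameter: δ = d / √(1/n₁ + 1/n₂) = 0.5405 / √(1/70 + 1/55) = 2.9999
Critical value for a one-sided test at α = 0.005: z_α = 2.576.
Power = Φ(δ − 2.576) = Φ(0.424) = 0.6642.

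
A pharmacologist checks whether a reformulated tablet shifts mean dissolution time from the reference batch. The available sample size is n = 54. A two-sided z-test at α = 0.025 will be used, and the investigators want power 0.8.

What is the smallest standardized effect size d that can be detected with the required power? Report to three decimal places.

Required noncentrality: δ = z_{0.0125} + z_{0.20} = 2.241 + 0.842 = 3.083.
(Lower-tail contribution to power is negligible for δ > 0.)
δ = d·√n ⇒ d = δ/√n = 3.083/√54 = 0.4195.

d ≈ 0.420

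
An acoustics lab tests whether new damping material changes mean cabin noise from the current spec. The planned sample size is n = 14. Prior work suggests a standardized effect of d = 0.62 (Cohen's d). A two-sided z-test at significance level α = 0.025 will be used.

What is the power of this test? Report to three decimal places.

Noncentrality parameter: δ = d·√n = 0.62 × √14 = 2.3198
Two-sided α = 0.025 → critical value z_{0.0125} = 2.241.
Power = Φ(δ − 2.241) + Φ(−δ − 2.241) = Φ(0.078) + Φ(-4.561) = 0.5313 + 0.0000 = 0.5313.

Power ≈ 0.531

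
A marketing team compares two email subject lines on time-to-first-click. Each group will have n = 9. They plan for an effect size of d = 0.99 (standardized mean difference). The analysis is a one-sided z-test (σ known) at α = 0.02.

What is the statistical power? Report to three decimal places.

Noncentrality parameter: δ = d·√(n/2) = 0.99 × √(9/2) = 2.1001
One-sided α = 0.02 → critical value z_{0.02} = 2.054.
Power = Φ(δ − 2.054) = Φ(0.046) = 0.5185.

Power ≈ 0.518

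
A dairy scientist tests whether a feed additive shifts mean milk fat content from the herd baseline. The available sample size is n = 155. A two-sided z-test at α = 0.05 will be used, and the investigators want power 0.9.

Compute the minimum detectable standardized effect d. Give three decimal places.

Required noncentrality: δ = z_{0.025} + z_{0.10} = 1.960 + 1.282 = 3.242.
(The second rejection-region term Φ(−δ − z_{α/2}) is negligible and dropped.)
δ = d·√n ⇒ d = δ/√n = 3.242/√155 = 0.2604.

d ≈ 0.260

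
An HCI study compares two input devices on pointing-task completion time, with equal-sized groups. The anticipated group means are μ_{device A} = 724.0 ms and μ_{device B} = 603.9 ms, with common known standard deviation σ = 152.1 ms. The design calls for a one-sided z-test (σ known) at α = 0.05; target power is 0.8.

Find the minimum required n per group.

n = 20 per group

Standardized effect: d = |μ_{device A} − μ_{device B}| / σ = |724.0 − 603.9| / 152.1 = 0.7896
Set Φ(δ − 1.645) = 0.8; then δ − 1.645 = Φ⁻¹(0.8) = 0.842, giving δ = 2.486.
δ = d·√(n/2) ⇒ n = 2(δ/d)² = 2 × (2.486 / 0.7896)² = 19.83.
Rounding up, n = 20 per group.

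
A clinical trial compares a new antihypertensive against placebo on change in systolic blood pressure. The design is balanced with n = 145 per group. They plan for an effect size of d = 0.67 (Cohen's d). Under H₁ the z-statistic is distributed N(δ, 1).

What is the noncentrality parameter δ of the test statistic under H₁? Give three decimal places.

δ ≈ 5.705

δ = d·√(n/2) = 0.67 × √(145/2) = 5.7048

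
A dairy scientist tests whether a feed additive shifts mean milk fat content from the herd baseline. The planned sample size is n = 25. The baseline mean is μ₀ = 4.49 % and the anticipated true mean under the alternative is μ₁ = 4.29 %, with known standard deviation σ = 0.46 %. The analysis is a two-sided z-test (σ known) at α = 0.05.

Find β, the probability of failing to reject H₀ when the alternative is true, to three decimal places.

Standardized effect: d = |μ₁ − μ₀| / σ = |4.29 − 4.49| / 0.46 = 0.4348
Noncentrality parameter: δ = d·√n = 0.4348 × √25 = 2.1739
Two-sided α = 0.05 → critical value z_{0.025} = 1.960.
Power = Φ(δ − 1.960) + Φ(−δ − 1.960) = Φ(0.214) + Φ(-4.134) = 0.5847 + 0.0000 = 0.5847.
Type II error: β = 1 − power = 1 − 0.5847 = 0.4153.

β ≈ 0.415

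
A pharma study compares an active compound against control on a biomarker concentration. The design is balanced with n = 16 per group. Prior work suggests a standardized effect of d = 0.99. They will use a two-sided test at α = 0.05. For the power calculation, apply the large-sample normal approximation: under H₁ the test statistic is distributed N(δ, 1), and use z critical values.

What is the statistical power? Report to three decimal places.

Noncentrality parameter: δ = d·√(n/2) = 0.99 × √(16/2) = 2.8001
Critical value for a two-sided test at α = 0.05: z_{α/2} = 1.960.
Power = Φ(δ − 1.960) + Φ(−δ − 1.960) = Φ(0.840) + Φ(-4.760) = 0.7996 + 0.0000 = 0.7996.

Power ≈ 0.800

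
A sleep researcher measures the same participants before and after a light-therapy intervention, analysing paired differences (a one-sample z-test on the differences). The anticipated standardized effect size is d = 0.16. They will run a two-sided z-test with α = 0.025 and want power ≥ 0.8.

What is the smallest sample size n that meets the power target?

Set Φ(δ − 2.241) = 0.8; then δ − 2.241 = Φ⁻¹(0.8) = 0.842, giving δ = 3.083.
(For δ > 0 the lower-tail rejection region contributes negligibly to power, so the one-term inversion is standard.)
δ = d·√n ⇒ n = (δ/d)² = (3.083 / 0.16)² = 371.29.
Round up to the next whole unit.

n = 372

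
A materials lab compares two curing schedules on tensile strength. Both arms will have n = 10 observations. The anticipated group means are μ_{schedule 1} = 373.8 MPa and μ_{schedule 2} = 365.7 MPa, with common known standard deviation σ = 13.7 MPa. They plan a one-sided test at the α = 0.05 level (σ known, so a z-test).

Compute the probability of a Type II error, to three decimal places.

β ≈ 0.627

Standardized effect: d = |μ_{schedule 1} − μ_{schedule 2}| / σ = |373.8 − 365.7| / 13.7 = 0.5912
Noncentrality parameter: δ = d·√(n/2) = 0.5912 × √(10/2) = 1.3221
One-sided α = 0.05 → critical value z_{0.05} = 1.645.
Power = Φ(δ − 1.645) = Φ(-0.323) = 0.3734.
Type II error: β = 1 − power = 1 − 0.3734 = 0.6266.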